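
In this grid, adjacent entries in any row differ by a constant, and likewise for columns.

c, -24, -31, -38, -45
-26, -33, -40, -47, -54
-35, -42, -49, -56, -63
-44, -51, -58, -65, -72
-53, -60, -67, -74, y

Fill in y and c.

y = -81, c = -17

Along each row the entries change by -7 per step; down each column they change by -9.
Row 5: from -53 at column 1, stepping by -7 to column 5 gives -81.
Row 1: from -24 at column 2, stepping by -7 to column 1 gives -17.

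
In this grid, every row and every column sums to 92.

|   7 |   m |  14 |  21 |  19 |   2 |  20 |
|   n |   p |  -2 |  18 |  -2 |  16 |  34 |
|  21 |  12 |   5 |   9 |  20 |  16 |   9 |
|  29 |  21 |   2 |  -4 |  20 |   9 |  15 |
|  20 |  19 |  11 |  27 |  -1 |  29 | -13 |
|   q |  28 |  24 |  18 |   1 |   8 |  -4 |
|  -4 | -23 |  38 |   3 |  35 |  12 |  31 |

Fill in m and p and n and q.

m = 9, p = 26, n = 2, q = 17

The known cells in row 1 total 83, leaving 92 − 83 = 9 for the blank.
The known cells in column 2 total 66, leaving 92 − 66 = 26 for the blank.
The known cells in row 2 total 90, leaving 92 − 90 = 2 for the blank.
The known cells in row 6 total 75, leaving 92 − 75 = 17 for the blank.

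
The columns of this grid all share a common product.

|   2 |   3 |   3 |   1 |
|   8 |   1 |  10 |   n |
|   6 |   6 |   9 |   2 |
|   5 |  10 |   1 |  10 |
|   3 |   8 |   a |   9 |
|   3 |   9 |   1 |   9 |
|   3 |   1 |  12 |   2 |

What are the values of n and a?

Columns 1 and 2 each multiply to 12960, so every column has product 12960.
Column 4: 1×2×10×9×9×2 = 3240, so the missing entry is 12960 ÷ 3240 = 4.
Column 3: 3×10×9×1×1×12 = 3240, so the missing entry is 12960 ÷ 3240 = 4.

n = 4, a = 4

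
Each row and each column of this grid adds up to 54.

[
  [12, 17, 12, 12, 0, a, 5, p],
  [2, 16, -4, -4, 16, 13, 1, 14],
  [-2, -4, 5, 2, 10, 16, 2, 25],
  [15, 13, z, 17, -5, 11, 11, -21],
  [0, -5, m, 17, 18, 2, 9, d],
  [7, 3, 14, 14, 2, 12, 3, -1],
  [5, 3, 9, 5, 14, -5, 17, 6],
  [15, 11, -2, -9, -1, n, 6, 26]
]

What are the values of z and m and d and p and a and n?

z = 13, m = 7, d = 6, p = -1, a = -3, n = 8

The known cells in row 8 total 46, leaving 54 − 46 = 8 for the blank.
The known cells in column 6 total 57, leaving 54 − 57 = -3 for the blank.
The known cells in row 1 total 55, leaving 54 − 55 = -1 for the blank.
The known cells in row 4 total 41, leaving 54 − 41 = 13 for the blank.
The known cells in column 3 total 47, leaving 54 − 47 = 7 for the blank.
The known cells in row 5 total 48, leaving 54 − 48 = 6 for the blank.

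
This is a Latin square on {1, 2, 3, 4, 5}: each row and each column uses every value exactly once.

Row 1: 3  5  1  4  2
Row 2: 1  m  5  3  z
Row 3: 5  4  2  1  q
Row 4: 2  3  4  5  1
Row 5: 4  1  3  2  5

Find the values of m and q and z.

m = 2, q = 3, z = 4

Cell (2,2): column 2 already has {1, 3, 4, 5} → 2.
At (row 3, col 5): row 3 already has {1, 2, 4, 5}, so the value is 3.
At (row 2, col 5): row 2 already has {1, 2, 3, 5}, so the value is 4.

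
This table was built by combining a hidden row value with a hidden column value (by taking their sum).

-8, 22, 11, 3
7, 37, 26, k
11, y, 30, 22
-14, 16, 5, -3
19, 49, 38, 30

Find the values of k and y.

The difference between any two rows is the same in every column — this is an addition table with the headers hidden.
Row 2 minus row 1 is 7 − (-8) = 15, so its entry in column 4 is 3 + 15 = 18.
Row 3 minus row 1 is 11 − (-8) = 19, so its entry in column 2 is 22 + 19 = 41.

k = 18, y = 41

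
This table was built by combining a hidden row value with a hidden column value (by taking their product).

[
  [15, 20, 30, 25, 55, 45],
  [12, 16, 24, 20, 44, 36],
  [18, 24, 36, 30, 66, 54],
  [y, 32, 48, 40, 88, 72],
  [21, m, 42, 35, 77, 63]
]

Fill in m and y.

m = 28, y = 24

Each row is a constant multiple of every other row — this is a multiplication table with the headers hidden.
Row 5 is 63/45 = 7/5 times row 1, so its entry in column 2 is 20 × 7/5 = 28.
Row 4 is 72/45 = 8/5 times row 1, so its entry in column 1 is 15 × 8/5 = 24.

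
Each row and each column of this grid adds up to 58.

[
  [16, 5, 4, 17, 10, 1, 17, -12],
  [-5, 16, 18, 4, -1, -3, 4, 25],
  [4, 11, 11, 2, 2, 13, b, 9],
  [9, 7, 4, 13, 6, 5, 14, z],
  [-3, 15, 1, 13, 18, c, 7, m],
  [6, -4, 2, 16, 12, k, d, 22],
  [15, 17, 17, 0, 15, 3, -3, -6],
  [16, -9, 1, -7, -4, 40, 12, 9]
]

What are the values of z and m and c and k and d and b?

z = 0, m = 11, c = -4, k = 3, d = 1, b = 6

Row 4: 9 + 7 + 4 + 13 + 6 + 5 + 14 = 58, so its missing entry is 58 − 58 = 0.
Row 3: 4 + 11 + 11 + 2 + 2 + 13 + 9 = 52, so its missing entry is 58 − 52 = 6.
Column 7: 17 + 4 + 6 + 14 + 7 − 3 + 12 = 57, so its missing entry is 58 − 57 = 1.
Row 6: 6 − 4 + 2 + 16 + 12 + 1 + 22 = 55, so its missing entry is 58 − 55 = 3.
Column 6: 1 − 3 + 13 + 5 + 3 + 3 + 40 = 62, so its missing entry is 58 − 62 = -4.
Row 5: -3 + 15 + 1 + 13 + 18 − 4 + 7 = 47, so its missing entry is 58 − 47 = 11.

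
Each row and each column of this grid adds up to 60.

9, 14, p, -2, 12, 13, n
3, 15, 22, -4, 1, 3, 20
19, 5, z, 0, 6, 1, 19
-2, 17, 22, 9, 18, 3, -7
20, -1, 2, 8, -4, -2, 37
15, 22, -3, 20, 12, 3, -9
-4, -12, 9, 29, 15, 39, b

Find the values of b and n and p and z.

b = -16, n = 16, p = -2, z = 10

The known cells in row 7 total 76, leaving 60 − 76 = -16 for the blank.
The known cells in row 3 total 50, leaving 60 − 50 = 10 for the blank.
The known cells in column 3 total 62, leaving 60 − 62 = -2 for the blank.
The known cells in row 1 total 44, leaving 60 − 44 = 16 for the blank.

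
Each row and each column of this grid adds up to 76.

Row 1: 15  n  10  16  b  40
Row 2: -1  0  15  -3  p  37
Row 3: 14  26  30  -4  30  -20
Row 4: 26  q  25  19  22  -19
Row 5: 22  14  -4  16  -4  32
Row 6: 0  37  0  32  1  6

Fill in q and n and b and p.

q = 3, n = -4, b = -1, p = 28

The known cells in row 4 total 73, leaving 76 − 73 = 3 for the blank.
The known cells in row 2 total 48, leaving 76 − 48 = 28 for the blank.
The known cells in column 5 total 77, leaving 76 − 77 = -1 for the blank.
The known cells in row 1 total 80, leaving 76 − 80 = -4 for the blank.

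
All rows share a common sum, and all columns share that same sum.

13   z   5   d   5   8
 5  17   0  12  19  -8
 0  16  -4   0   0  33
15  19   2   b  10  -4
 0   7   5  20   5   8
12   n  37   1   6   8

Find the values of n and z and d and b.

n = -19, z = 5, d = 9, b = 3

Rows 2 and 3 both sum to 45, so that's the common total.
Row 4: 15 + 19 + 2 + 10 − 4 = 42, so its missing entry is 45 − 42 = 3.
Column 4: 12 + 0 + 3 + 20 + 1 = 36, so its missing entry is 45 − 36 = 9.
Row 1: 13 + 5 + 9 + 5 + 8 = 40, so its missing entry is 45 − 40 = 5.
Row 6: 12 + 37 + 1 + 6 + 8 = 64, so its missing entry is 45 − 64 = -19.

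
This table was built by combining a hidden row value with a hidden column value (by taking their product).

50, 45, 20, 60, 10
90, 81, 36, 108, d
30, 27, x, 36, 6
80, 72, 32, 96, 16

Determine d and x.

Each row is a constant multiple of every other row — this is a multiplication table with the headers hidden.
Row 2 is 90/50 = 9/5 times row 1, so its entry in column 5 is 10 × 9/5 = 18.
Row 3 is 30/50 = 3/5 times row 1, so its entry in column 3 is 20 × 3/5 = 12.

d = 18, x = 12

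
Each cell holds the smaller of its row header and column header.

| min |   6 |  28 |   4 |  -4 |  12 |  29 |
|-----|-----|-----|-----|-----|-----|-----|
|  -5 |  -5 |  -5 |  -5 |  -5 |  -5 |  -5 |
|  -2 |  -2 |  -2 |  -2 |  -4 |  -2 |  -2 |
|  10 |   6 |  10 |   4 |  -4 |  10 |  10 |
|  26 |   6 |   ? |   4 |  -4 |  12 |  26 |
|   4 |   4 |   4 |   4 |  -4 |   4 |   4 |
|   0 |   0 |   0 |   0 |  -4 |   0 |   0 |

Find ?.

min(26, 28) = 26.

26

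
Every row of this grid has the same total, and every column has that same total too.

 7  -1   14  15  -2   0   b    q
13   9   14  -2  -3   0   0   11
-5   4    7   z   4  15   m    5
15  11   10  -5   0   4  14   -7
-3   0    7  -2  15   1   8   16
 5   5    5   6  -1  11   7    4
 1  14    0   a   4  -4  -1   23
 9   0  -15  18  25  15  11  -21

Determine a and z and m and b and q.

Rows 2 and 4 both sum to 42, so that's the common total.
The known cells in column 8 total 31, leaving 42 − 31 = 11 for the blank.
The known cells in row 1 total 44, leaving 42 − 44 = -2 for the blank.
The known cells in column 7 total 37, leaving 42 − 37 = 5 for the blank.
The known cells in row 3 total 35, leaving 42 − 35 = 7 for the blank.
The known cells in row 7 total 37, leaving 42 − 37 = 5 for the blank.

a = 5, z = 7, m = 5, b = -2, q = 11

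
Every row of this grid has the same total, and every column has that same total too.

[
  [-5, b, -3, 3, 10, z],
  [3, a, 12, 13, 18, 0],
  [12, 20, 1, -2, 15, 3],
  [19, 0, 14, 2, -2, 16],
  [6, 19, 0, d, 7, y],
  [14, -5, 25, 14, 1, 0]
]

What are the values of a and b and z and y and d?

a = 3, b = 12, z = 32, y = -2, d = 19

Rows 3 and 4 both sum to 49, so that's the common total.
Column 4 has 3 + 13 − 2 + 2 + 14 = 30; the blank must be 49 − 30 = 19.
Row 2 has 3 + 12 + 13 + 18 + 0 = 46; the blank must be 49 − 46 = 3.
Column 2 has 3 + 20 + 0 + 19 − 5 = 37; the blank must be 49 − 37 = 12.
Row 5 has 6 + 19 + 0 + 19 + 7 = 51; the blank must be 49 − 51 = -2.
Row 1 has -5 + 12 − 3 + 3 + 10 = 17; the blank must be 49 − 17 = 32.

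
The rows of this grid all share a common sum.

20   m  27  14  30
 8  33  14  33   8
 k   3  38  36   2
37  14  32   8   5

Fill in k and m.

Row 2 sums to 96 and so does row 4; that's the common total.
In row 3 the known cells total 79, leaving 96 − 79 = 17.
In row 1 the known cells total 91, leaving 96 − 91 = 5.

k = 17, m = 5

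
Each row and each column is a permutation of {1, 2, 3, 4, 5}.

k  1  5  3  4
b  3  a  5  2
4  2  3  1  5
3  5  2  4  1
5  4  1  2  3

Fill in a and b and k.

a = 4, b = 1, k = 2

For row 2, column 3: column 3 already has {1, 2, 3, 5}; that leaves 4.
For row 2, column 1: row 2 already has {2, 3, 4, 5}; that leaves 1.
Cell (1,1): row 1 already has {1, 3, 4, 5} → 2.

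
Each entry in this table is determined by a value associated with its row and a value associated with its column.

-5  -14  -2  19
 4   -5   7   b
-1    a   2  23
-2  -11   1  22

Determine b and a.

The difference between any two rows is the same in every column — this is an addition table with the headers hidden.
Row 2 minus row 1 is 4 − (-5) = 9, so its entry in column 4 is 19 + 9 = 28.
Row 3 minus row 1 is -1 − (-5) = 4, so its entry in column 2 is -14 + 4 = -10.

b = 28, a = -10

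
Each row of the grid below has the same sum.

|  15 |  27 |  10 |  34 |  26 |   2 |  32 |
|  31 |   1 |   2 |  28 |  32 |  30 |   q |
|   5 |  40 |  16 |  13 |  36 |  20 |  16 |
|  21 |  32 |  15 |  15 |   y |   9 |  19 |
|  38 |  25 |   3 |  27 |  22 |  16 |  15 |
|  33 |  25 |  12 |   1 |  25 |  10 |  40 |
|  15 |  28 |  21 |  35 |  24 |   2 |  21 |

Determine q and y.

q = 22, y = 35

The complete rows each total 146.
Row 2 is missing 146 − 124 = 22 (since 31 + 1 + 2 + 28 + 32 + 30 = 124).
Row 4 is missing 146 − 111 = 35 (since 21 + 32 + 15 + 15 + 9 + 19 = 111).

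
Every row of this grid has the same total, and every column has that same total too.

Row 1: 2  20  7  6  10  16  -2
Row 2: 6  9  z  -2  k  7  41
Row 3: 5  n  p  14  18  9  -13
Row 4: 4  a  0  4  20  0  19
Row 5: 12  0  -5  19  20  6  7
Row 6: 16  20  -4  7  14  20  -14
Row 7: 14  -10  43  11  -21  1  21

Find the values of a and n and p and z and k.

a = 12, n = 8, p = 18, z = 0, k = -2

Rows 1 and 5 both sum to 59, so that's the common total.
Row 4 has 4 + 0 + 4 + 20 + 0 + 19 = 47; the blank must be 59 − 47 = 12.
Column 2 has 20 + 9 + 12 + 0 + 20 − 10 = 51; the blank must be 59 − 51 = 8.
Column 5 has 10 + 18 + 20 + 20 + 14 − 21 = 61; the blank must be 59 − 61 = -2.
Row 2 has 6 + 9 − 2 − 2 + 7 + 41 = 59; the blank must be 59 − 59 = 0.
Row 3 has 5 + 8 + 14 + 18 + 9 − 13 = 41; the blank must be 59 − 41 = 18.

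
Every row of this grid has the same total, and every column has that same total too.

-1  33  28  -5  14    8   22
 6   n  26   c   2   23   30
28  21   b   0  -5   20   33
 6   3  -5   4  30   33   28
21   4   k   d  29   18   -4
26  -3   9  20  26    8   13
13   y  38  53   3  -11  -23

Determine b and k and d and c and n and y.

b = 2, k = 1, d = 30, c = -3, n = 15, y = 26

Rows 1 and 4 both sum to 99, so that's the common total.
The known cells in row 7 total 73, leaving 99 − 73 = 26 for the blank.
The known cells in column 2 total 84, leaving 99 − 84 = 15 for the blank.
The known cells in row 3 total 97, leaving 99 − 97 = 2 for the blank.
The known cells in column 3 total 98, leaving 99 − 98 = 1 for the blank.
The known cells in row 5 total 69, leaving 99 − 69 = 30 for the blank.
The known cells in row 2 total 102, leaving 99 − 102 = -3 for the blank.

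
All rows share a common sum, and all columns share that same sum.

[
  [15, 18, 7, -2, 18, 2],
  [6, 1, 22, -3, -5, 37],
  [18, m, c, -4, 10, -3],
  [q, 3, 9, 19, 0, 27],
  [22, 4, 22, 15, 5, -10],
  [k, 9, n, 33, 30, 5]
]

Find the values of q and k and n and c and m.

q = 0, k = -3, n = -16, c = 14, m = 23

Rows 1 and 2 both sum to 58, so that's the common total.
Column 2 has 18 + 1 + 3 + 4 + 9 = 35; the blank must be 58 − 35 = 23.
Row 4 has 3 + 9 + 19 + 0 + 27 = 58; the blank must be 58 − 58 = 0.
Column 1 has 15 + 6 + 18 + 0 + 22 = 61; the blank must be 58 − 61 = -3.
Row 3 has 18 + 23 − 4 + 10 − 3 = 44; the blank must be 58 − 44 = 14.
Row 6 has -3 + 9 + 33 + 30 + 5 = 74; the blank must be 58 − 74 = -16.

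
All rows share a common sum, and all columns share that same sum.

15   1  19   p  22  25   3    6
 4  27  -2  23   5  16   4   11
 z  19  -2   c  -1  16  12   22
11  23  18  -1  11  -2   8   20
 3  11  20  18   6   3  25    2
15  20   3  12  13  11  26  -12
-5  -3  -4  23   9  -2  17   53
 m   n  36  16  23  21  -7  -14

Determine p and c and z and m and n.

p = -3, c = 0, z = 22, m = 23, n = -10

Rows 2 and 4 both sum to 88, so that's the common total.
Column 2: 1 + 27 + 19 + 23 + 11 + 20 − 3 = 98, so its missing entry is 88 − 98 = -10.
Row 1: 15 + 1 + 19 + 22 + 25 + 3 + 6 = 91, so its missing entry is 88 − 91 = -3.
Row 8: -10 + 36 + 16 + 23 + 21 − 7 − 14 = 65, so its missing entry is 88 − 65 = 23.
Column 1: 15 + 4 + 11 + 3 + 15 − 5 + 23 = 66, so its missing entry is 88 − 66 = 22.
Row 3: 22 + 19 − 2 − 1 + 16 + 12 + 22 = 88, so its missing entry is 88 − 88 = 0.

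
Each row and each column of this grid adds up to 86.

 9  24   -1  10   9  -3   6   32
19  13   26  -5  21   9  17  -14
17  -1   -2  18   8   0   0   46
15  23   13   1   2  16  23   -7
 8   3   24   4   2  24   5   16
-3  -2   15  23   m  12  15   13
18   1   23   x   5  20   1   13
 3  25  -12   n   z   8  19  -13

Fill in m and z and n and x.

m = 13, z = 26, n = 30, x = 5

Row 6: -3 − 2 + 15 + 23 + 12 + 15 + 13 = 73, so its missing entry is 86 − 73 = 13.
Column 5: 9 + 21 + 8 + 2 + 2 + 13 + 5 = 60, so its missing entry is 86 − 60 = 26.
Row 7: 18 + 1 + 23 + 5 + 20 + 1 + 13 = 81, so its missing entry is 86 − 81 = 5.
Row 8: 3 + 25 − 12 + 26 + 8 + 19 − 13 = 56, so its missing entry is 86 − 56 = 30.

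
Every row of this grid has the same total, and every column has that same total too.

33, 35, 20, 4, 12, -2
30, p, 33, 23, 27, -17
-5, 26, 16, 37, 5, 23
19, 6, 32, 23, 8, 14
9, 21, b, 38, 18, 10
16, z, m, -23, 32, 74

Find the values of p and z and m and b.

Rows 1 and 3 both sum to 102, so that's the common total.
Row 2: 30 + 33 + 23 + 27 − 17 = 96, so its missing entry is 102 − 96 = 6.
Column 2: 35 + 6 + 26 + 6 + 21 = 94, so its missing entry is 102 − 94 = 8.
Row 5: 9 + 21 + 38 + 18 + 10 = 96, so its missing entry is 102 − 96 = 6.
Row 6: 16 + 8 − 23 + 32 + 74 = 107, so its missing entry is 102 − 107 = -5.

p = 6, z = 8, m = -5, b = 6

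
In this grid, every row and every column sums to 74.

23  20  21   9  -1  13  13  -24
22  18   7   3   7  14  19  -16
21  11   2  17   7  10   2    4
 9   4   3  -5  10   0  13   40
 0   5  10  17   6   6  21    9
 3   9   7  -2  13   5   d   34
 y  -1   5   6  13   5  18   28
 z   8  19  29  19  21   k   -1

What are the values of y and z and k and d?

Row 6 has 3 + 9 + 7 − 2 + 13 + 5 + 34 = 69; the blank must be 74 − 69 = 5.
Column 7 has 13 + 19 + 2 + 13 + 21 + 5 + 18 = 91; the blank must be 74 − 91 = -17.
Row 8 has 8 + 19 + 29 + 19 + 21 − 17 − 1 = 78; the blank must be 74 − 78 = -4.
Row 7 has -1 + 5 + 6 + 13 + 5 + 18 + 28 = 74; the blank must be 74 − 74 = 0.

y = 0, z = -4, k = -17, d = 5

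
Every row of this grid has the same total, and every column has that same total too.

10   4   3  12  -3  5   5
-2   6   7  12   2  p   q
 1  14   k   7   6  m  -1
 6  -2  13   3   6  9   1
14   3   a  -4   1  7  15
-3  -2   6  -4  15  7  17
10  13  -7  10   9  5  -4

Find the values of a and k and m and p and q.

Rows 1 and 4 both sum to 36, so that's the common total.
Row 5 has 14 + 3 − 4 + 1 + 7 + 15 = 36; the blank must be 36 − 36 = 0.
Column 3 has 3 + 7 + 13 + 0 + 6 − 7 = 22; the blank must be 36 − 22 = 14.
Column 7 has 5 − 1 + 1 + 15 + 17 − 4 = 33; the blank must be 36 − 33 = 3.
Row 2 has -2 + 6 + 7 + 12 + 2 + 3 = 28; the blank must be 36 − 28 = 8.
Row 3 has 1 + 14 + 14 + 7 + 6 − 1 = 41; the blank must be 36 − 41 = -5.

a = 0, k = 14, m = -5, p = 8, q = 3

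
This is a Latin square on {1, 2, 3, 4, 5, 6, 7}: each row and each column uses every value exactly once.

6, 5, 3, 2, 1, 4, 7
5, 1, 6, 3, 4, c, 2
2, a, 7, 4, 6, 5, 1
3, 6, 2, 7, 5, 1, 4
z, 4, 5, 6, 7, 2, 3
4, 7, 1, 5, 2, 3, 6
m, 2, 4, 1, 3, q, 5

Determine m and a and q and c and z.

At (row 5, col 1): row 5 already has {2, 3, 4, 5, 6, 7}, so the value is 1.
Cell (3,2): row 3 already has {1, 2, 4, 5, 6, 7} → 3.
Cell (2,6): row 2 already has {1, 2, 3, 4, 5, 6} → 7.
Cell (7,6): column 6 already has {1, 2, 3, 4, 5, 7} → 6.
Cell (7,1): row 7 already has {1, 2, 3, 4, 5, 6} → 7.

m = 7, a = 3, q = 6, c = 7, z = 1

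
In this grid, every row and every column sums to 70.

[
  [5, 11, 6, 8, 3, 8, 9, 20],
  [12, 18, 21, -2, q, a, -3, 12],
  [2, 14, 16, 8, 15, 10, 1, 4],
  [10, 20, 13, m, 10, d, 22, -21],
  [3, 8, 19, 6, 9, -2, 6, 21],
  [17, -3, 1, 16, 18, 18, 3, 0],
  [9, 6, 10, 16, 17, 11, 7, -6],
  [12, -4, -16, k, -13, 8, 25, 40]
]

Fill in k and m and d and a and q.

Column 5: 3 + 15 + 10 + 9 + 18 + 17 − 13 = 59, so its missing entry is 70 − 59 = 11.
Row 2: 12 + 18 + 21 − 2 + 11 − 3 + 12 = 69, so its missing entry is 70 − 69 = 1.
Row 8: 12 − 4 − 16 − 13 + 8 + 25 + 40 = 52, so its missing entry is 70 − 52 = 18.
Column 4: 8 − 2 + 8 + 6 + 16 + 16 + 18 = 70, so its missing entry is 70 − 70 = 0.
Row 4: 10 + 20 + 13 + 0 + 10 + 22 − 21 = 54, so its missing entry is 70 − 54 = 16.

k = 18, m = 0, d = 16, a = 1, q = 11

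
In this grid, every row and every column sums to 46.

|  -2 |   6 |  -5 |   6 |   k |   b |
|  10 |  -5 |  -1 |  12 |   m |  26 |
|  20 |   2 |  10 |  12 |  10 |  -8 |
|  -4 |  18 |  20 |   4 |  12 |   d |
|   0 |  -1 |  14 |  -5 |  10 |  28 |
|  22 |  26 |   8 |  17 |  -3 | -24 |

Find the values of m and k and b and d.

m = 4, k = 13, b = 28, d = -4

The known cells in row 4 total 50, leaving 46 − 50 = -4 for the blank.
The known cells in row 2 total 42, leaving 46 − 42 = 4 for the blank.
The known cells in column 5 total 33, leaving 46 − 33 = 13 for the blank.
The known cells in row 1 total 18, leaving 46 − 18 = 28 for the blank.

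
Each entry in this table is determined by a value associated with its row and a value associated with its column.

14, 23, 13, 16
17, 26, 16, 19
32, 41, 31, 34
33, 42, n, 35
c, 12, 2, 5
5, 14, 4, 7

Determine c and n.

The difference between any two rows is the same in every column — this is an addition table with the headers hidden.
Row 5 minus row 1 is 12 − 23 = -11, so its entry in column 1 is 14 + (-11) = 3.
Row 4 minus row 1 is 42 − 23 = 19, so its entry in column 3 is 13 + 19 = 32.

c = 3, n = 32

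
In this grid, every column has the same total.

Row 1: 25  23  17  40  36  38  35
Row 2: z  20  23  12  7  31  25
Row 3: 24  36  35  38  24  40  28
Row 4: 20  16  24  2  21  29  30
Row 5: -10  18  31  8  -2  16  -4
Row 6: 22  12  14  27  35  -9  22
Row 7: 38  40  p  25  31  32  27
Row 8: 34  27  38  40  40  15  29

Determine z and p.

The complete columns each total 192.
Column 1 is missing 192 − 153 = 39 (since 25 + 24 + 20 − 10 + 22 + 38 + 34 = 153).
Column 3 is missing 192 − 182 = 10 (since 17 + 23 + 35 + 24 + 31 + 14 + 38 = 182).

z = 39, p = 10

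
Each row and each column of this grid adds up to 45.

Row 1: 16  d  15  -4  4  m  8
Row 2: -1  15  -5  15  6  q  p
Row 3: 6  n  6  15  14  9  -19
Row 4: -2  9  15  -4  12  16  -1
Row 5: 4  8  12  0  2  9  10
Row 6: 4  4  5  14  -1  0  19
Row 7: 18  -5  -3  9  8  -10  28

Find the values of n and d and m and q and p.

n = 14, d = 0, m = 6, q = 15, p = 0

Row 3 has 6 + 6 + 15 + 14 + 9 − 19 = 31; the blank must be 45 − 31 = 14.
Column 2 has 15 + 14 + 9 + 8 + 4 − 5 = 45; the blank must be 45 − 45 = 0.
Row 1 has 16 + 0 + 15 − 4 + 4 + 8 = 39; the blank must be 45 − 39 = 6.
Column 6 has 6 + 9 + 16 + 9 + 0 − 10 = 30; the blank must be 45 − 30 = 15.
Row 2 has -1 + 15 − 5 + 15 + 6 + 15 = 45; the blank must be 45 − 45 = 0.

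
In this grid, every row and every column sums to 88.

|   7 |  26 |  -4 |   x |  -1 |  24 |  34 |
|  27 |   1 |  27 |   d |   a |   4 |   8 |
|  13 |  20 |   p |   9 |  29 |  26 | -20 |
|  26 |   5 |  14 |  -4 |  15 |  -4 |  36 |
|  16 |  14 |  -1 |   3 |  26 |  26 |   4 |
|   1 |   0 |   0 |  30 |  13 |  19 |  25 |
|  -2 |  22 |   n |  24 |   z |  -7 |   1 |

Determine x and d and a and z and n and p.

Row 1: 7 + 26 − 4 − 1 + 24 + 34 = 86, so its missing entry is 88 − 86 = 2.
Row 3: 13 + 20 + 9 + 29 + 26 − 20 = 77, so its missing entry is 88 − 77 = 11.
Column 3: -4 + 27 + 11 + 14 − 1 + 0 = 47, so its missing entry is 88 − 47 = 41.
Row 7: -2 + 22 + 41 + 24 − 7 + 1 = 79, so its missing entry is 88 − 79 = 9.
Column 5: -1 + 29 + 15 + 26 + 13 + 9 = 91, so its missing entry is 88 − 91 = -3.
Row 2: 27 + 1 + 27 − 3 + 4 + 8 = 64, so its missing entry is 88 − 64 = 24.

x = 2, d = 24, a = -3, z = 9, n = 41, p = 11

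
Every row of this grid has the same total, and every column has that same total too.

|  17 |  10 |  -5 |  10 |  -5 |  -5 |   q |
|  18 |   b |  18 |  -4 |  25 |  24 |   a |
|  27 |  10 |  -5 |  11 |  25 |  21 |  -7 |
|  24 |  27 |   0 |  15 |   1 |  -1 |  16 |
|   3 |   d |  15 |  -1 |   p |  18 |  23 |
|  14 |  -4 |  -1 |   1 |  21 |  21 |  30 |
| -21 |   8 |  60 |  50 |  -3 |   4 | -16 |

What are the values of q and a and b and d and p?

q = 60, a = -24, b = 25, d = 6, p = 18

Rows 3 and 4 both sum to 82, so that's the common total.
Column 5: -5 + 25 + 25 + 1 + 21 − 3 = 64, so its missing entry is 82 − 64 = 18.
Row 1: 17 + 10 − 5 + 10 − 5 − 5 = 22, so its missing entry is 82 − 22 = 60.
Column 7: 60 − 7 + 16 + 23 + 30 − 16 = 106, so its missing entry is 82 − 106 = -24.
Row 2: 18 + 18 − 4 + 25 + 24 − 24 = 57, so its missing entry is 82 − 57 = 25.
Row 5: 3 + 15 − 1 + 18 + 18 + 23 = 76, so its missing entry is 82 − 76 = 6.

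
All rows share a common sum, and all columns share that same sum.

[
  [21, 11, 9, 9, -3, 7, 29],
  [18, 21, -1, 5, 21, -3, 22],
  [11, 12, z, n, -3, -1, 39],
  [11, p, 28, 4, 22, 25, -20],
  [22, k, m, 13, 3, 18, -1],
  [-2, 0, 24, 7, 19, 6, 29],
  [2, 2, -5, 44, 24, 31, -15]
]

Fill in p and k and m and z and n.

p = 13, k = 24, m = 4, z = 24, n = 1

Rows 1 and 2 both sum to 83, so that's the common total.
The known cells in row 4 total 70, leaving 83 − 70 = 13 for the blank.
The known cells in column 4 total 82, leaving 83 − 82 = 1 for the blank.
The known cells in row 3 total 59, leaving 83 − 59 = 24 for the blank.
The known cells in column 3 total 79, leaving 83 − 79 = 4 for the blank.
The known cells in row 5 total 59, leaving 83 − 59 = 24 for the blank.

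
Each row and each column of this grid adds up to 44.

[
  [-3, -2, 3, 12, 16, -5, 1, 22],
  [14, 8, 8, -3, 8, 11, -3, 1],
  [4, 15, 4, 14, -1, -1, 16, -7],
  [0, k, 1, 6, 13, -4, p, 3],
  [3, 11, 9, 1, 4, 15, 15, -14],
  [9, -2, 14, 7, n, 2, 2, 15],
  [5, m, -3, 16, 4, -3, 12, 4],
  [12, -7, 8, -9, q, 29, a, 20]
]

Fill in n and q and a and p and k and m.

The known cells in row 7 total 35, leaving 44 − 35 = 9 for the blank.
The known cells in column 2 total 32, leaving 44 − 32 = 12 for the blank.
The known cells in row 6 total 47, leaving 44 − 47 = -3 for the blank.
The known cells in column 5 total 41, leaving 44 − 41 = 3 for the blank.
The known cells in row 8 total 56, leaving 44 − 56 = -12 for the blank.
The known cells in row 4 total 31, leaving 44 − 31 = 13 for the blank.

n = -3, q = 3, a = -12, p = 13, k = 12, m = 9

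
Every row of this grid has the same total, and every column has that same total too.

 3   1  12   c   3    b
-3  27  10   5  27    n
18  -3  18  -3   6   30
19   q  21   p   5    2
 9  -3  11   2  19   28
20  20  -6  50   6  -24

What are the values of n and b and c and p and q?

Rows 3 and 5 both sum to 66, so that's the common total.
Row 2: -3 + 27 + 10 + 5 + 27 = 66, so its missing entry is 66 − 66 = 0.
Column 2: 1 + 27 − 3 − 3 + 20 = 42, so its missing entry is 66 − 42 = 24.
Row 4: 19 + 24 + 21 + 5 + 2 = 71, so its missing entry is 66 − 71 = -5.
Column 4: 5 − 3 − 5 + 2 + 50 = 49, so its missing entry is 66 − 49 = 17.
Row 1: 3 + 1 + 12 + 17 + 3 = 36, so its missing entry is 66 − 36 = 30.

n = 0, b = 30, c = 17, p = -5, q = 24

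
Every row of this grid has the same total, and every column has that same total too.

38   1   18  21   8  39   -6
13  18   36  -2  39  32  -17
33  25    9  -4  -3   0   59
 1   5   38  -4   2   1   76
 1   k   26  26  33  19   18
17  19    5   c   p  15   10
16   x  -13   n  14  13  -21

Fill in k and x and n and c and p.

Rows 1 and 2 both sum to 119, so that's the common total.
The known cells in column 5 total 93, leaving 119 − 93 = 26 for the blank.
The known cells in row 6 total 92, leaving 119 − 92 = 27 for the blank.
The known cells in column 4 total 64, leaving 119 − 64 = 55 for the blank.
The known cells in row 7 total 64, leaving 119 − 64 = 55 for the blank.
The known cells in row 5 total 123, leaving 119 − 123 = -4 for the blank.

k = -4, x = 55, n = 55, c = 27, p = 26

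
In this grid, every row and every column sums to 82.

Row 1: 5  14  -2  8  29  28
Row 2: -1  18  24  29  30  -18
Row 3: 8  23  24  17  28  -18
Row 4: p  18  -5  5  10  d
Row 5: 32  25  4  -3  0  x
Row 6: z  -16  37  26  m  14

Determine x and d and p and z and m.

The known cells in column 5 total 97, leaving 82 − 97 = -15 for the blank.
The known cells in row 5 total 58, leaving 82 − 58 = 24 for the blank.
The known cells in row 6 total 46, leaving 82 − 46 = 36 for the blank.
The known cells in column 1 total 80, leaving 82 − 80 = 2 for the blank.
The known cells in row 4 total 30, leaving 82 − 30 = 52 for the blank.

x = 24, d = 52, p = 2, z = 36, m = -15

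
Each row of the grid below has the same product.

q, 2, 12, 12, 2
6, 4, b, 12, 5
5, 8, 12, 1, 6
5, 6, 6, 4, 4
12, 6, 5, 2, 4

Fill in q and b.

Rows 4 and 5 each multiply to 2880, so every row has product 2880.
Row 1: 2×12×12×2 = 576, so the missing entry is 2880 ÷ 576 = 5.
Row 2: 6×4×12×5 = 1440, so the missing entry is 2880 ÷ 1440 = 2.

q = 5, b = 2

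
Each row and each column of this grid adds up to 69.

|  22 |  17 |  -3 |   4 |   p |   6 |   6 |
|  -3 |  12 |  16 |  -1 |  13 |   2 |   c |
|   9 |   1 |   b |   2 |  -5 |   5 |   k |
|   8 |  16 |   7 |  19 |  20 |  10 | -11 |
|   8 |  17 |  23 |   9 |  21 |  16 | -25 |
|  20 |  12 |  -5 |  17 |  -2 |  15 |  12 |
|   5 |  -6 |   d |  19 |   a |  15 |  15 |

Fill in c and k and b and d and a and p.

c = 30, k = 42, b = 15, d = 16, a = 5, p = 17

Row 1: 22 + 17 − 3 + 4 + 6 + 6 = 52, so its missing entry is 69 − 52 = 17.
Column 5: 17 + 13 − 5 + 20 + 21 − 2 = 64, so its missing entry is 69 − 64 = 5.
Row 7: 5 − 6 + 19 + 5 + 15 + 15 = 53, so its missing entry is 69 − 53 = 16.
Column 3: -3 + 16 + 7 + 23 − 5 + 16 = 54, so its missing entry is 69 − 54 = 15.
Row 3: 9 + 1 + 15 + 2 − 5 + 5 = 27, so its missing entry is 69 − 27 = 42.
Row 2: -3 + 12 + 16 − 1 + 13 + 2 = 39, so its missing entry is 69 − 39 = 30.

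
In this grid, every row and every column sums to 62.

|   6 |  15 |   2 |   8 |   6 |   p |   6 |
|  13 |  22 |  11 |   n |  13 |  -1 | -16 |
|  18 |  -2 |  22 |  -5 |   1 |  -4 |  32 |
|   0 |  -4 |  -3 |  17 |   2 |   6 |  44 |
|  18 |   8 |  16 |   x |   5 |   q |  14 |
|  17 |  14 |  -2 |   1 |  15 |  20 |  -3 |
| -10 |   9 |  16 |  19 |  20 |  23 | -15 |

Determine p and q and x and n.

The known cells in row 2 total 42, leaving 62 − 42 = 20 for the blank.
The known cells in row 1 total 43, leaving 62 − 43 = 19 for the blank.
The known cells in column 6 total 63, leaving 62 − 63 = -1 for the blank.
The known cells in row 5 total 60, leaving 62 − 60 = 2 for the blank.

p = 19, q = -1, x = 2, n = 20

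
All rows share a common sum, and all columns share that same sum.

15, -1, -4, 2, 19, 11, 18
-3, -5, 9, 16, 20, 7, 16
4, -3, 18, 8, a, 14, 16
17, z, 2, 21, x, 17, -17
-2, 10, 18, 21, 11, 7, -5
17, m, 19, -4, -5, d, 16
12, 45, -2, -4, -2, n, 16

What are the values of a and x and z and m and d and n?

a = 3, x = 14, z = 6, m = 8, d = 9, n = -5

Rows 1 and 2 both sum to 60, so that's the common total.
Row 3: 4 − 3 + 18 + 8 + 14 + 16 = 57, so its missing entry is 60 − 57 = 3.
Column 5: 19 + 20 + 3 + 11 − 5 − 2 = 46, so its missing entry is 60 − 46 = 14.
Row 7: 12 + 45 − 2 − 4 − 2 + 16 = 65, so its missing entry is 60 − 65 = -5.
Column 6: 11 + 7 + 14 + 17 + 7 − 5 = 51, so its missing entry is 60 − 51 = 9.
Row 4: 17 + 2 + 21 + 14 + 17 − 17 = 54, so its missing entry is 60 − 54 = 6.
Row 6: 17 + 19 − 4 − 5 + 9 + 16 = 52, so its missing entry is 60 − 52 = 8.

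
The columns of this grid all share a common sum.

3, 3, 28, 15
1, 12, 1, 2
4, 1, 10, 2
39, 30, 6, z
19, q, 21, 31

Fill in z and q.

Columns 1 and 3 both add up to 66, so every column sums to 66.
Column 4: 15 + 2 + 2 + 31 = 50, so the missing entry is 66 − 50 = 16.
Column 2: 3 + 12 + 1 + 30 = 46, so the missing entry is 66 − 46 = 20.

z = 16, q = 20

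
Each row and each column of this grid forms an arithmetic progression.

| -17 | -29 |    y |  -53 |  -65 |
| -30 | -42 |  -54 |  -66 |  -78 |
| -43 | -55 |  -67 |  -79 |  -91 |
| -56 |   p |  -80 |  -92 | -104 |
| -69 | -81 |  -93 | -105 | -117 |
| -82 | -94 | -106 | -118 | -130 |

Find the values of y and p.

Along each row the entries change by -12 per step; down each column they change by -13.
Row 1: from -17 at column 1, stepping by -12 to column 3 gives -41.
Row 4: from -56 at column 1, stepping by -12 to column 2 gives -68.

y = -41, p = -68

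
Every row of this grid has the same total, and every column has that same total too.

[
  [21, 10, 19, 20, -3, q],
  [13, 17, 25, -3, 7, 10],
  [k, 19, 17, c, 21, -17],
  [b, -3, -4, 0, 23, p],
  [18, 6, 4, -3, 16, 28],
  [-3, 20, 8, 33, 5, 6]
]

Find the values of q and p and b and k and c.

q = 2, p = 40, b = 13, k = 7, c = 22

Rows 2 and 5 both sum to 69, so that's the common total.
Column 4 has 20 − 3 + 0 − 3 + 33 = 47; the blank must be 69 − 47 = 22.
Row 3 has 19 + 17 + 22 + 21 − 17 = 62; the blank must be 69 − 62 = 7.
Column 1 has 21 + 13 + 7 + 18 − 3 = 56; the blank must be 69 − 56 = 13.
Row 1 has 21 + 10 + 19 + 20 − 3 = 67; the blank must be 69 − 67 = 2.
Row 4 has 13 − 3 − 4 + 0 + 23 = 29; the blank must be 69 − 29 = 40.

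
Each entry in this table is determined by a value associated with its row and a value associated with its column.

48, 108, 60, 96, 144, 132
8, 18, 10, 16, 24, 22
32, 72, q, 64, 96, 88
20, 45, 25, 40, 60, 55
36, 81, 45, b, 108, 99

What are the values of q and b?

Each row is a constant multiple of every other row — this is a multiplication table with the headers hidden.
Row 3 is 88/132 = 2/3 times row 1, so its entry in column 3 is 60 × 2/3 = 40.
Row 5 is 99/132 = 3/4 times row 1, so its entry in column 4 is 96 × 3/4 = 72.

q = 40, b = 72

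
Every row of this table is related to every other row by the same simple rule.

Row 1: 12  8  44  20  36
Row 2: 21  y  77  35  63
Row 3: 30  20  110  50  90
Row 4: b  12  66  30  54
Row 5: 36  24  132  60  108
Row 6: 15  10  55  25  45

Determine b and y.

Each row is a constant multiple of every other row — this is a multiplication table with the headers hidden.
Row 4 is 30/20 = 3/2 times row 1, so its entry in column 1 is 12 × 3/2 = 18.
Row 2 is 35/20 = 7/4 times row 1, so its entry in column 2 is 8 × 7/4 = 14.

b = 18, y = 14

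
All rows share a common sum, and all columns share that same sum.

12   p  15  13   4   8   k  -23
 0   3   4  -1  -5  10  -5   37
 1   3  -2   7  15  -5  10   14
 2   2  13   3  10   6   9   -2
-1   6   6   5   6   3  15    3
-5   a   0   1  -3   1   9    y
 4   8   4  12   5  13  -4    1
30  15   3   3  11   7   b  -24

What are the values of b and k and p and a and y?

b = -2, k = 11, p = 3, a = 3, y = 37

Rows 2 and 3 both sum to 43, so that's the common total.
The known cells in column 8 total 6, leaving 43 − 6 = 37 for the blank.
The known cells in row 6 total 40, leaving 43 − 40 = 3 for the blank.
The known cells in column 2 total 40, leaving 43 − 40 = 3 for the blank.
The known cells in row 1 total 32, leaving 43 − 32 = 11 for the blank.
The known cells in row 8 total 45, leaving 43 − 45 = -2 for the blank.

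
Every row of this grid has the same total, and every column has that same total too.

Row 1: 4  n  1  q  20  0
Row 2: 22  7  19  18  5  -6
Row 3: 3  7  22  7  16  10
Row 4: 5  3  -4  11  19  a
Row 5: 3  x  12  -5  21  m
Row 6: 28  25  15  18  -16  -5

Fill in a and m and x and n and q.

a = 31, m = 35, x = -1, n = 24, q = 16

Rows 2 and 3 both sum to 65, so that's the common total.
The known cells in column 4 total 49, leaving 65 − 49 = 16 for the blank.
The known cells in row 1 total 41, leaving 65 − 41 = 24 for the blank.
The known cells in column 2 total 66, leaving 65 − 66 = -1 for the blank.
The known cells in row 5 total 30, leaving 65 − 30 = 35 for the blank.
The known cells in row 4 total 34, leaving 65 − 34 = 31 for the blank.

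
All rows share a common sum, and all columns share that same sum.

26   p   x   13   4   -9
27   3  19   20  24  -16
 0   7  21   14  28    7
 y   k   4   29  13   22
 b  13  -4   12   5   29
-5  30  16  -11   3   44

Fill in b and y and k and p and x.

Rows 2 and 3 both sum to 77, so that's the common total.
Row 5 has 13 − 4 + 12 + 5 + 29 = 55; the blank must be 77 − 55 = 22.
Column 1 has 26 + 27 + 0 + 22 − 5 = 70; the blank must be 77 − 70 = 7.
Row 4 has 7 + 4 + 29 + 13 + 22 = 75; the blank must be 77 − 75 = 2.
Column 2 has 3 + 7 + 2 + 13 + 30 = 55; the blank must be 77 − 55 = 22.
Row 1 has 26 + 22 + 13 + 4 − 9 = 56; the blank must be 77 − 56 = 21.

b = 22, y = 7, k = 2, p = 22, x = 21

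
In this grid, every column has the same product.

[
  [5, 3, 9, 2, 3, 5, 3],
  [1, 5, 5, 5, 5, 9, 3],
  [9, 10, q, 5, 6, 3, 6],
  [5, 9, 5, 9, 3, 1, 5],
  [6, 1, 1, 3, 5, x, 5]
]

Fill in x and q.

Columns 4 and 7 each multiply to 1350, so every column has product 1350.
Column 6: 5×9×3×1 = 135, so the missing entry is 1350 ÷ 135 = 10.
Column 3: 9×5×5×1 = 225, so the missing entry is 1350 ÷ 225 = 6.

x = 10, q = 6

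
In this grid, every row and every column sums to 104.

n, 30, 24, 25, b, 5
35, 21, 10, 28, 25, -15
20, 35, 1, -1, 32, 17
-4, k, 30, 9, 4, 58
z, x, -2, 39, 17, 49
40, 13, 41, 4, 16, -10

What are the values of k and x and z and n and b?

Column 5: 25 + 32 + 4 + 17 + 16 = 94, so its missing entry is 104 − 94 = 10.
Row 1: 30 + 24 + 25 + 10 + 5 = 94, so its missing entry is 104 − 94 = 10.
Column 1: 10 + 35 + 20 − 4 + 40 = 101, so its missing entry is 104 − 101 = 3.
Row 4: -4 + 30 + 9 + 4 + 58 = 97, so its missing entry is 104 − 97 = 7.
Row 5: 3 − 2 + 39 + 17 + 49 = 106, so its missing entry is 104 − 106 = -2.

k = 7, x = -2, z = 3, n = 10, b = 10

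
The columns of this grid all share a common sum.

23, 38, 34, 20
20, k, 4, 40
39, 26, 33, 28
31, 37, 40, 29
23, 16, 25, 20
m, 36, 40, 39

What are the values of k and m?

k = 23, m = 40

Columns 3 and 4 both add up to 176, so every column sums to 176.
Column 2: 38 + 26 + 37 + 16 + 36 = 153, so the missing entry is 176 − 153 = 23.
Column 1: 23 + 20 + 39 + 31 + 23 = 136, so the missing entry is 176 − 136 = 40.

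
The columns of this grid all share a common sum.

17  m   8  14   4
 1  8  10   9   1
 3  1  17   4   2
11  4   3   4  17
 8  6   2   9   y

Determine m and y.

Column 3 sums to 40 and so does column 4; that's the common total.
In column 2 the known cells total 19, leaving 40 − 19 = 21.
In column 5 the known cells total 24, leaving 40 − 24 = 16.

m = 21, y = 16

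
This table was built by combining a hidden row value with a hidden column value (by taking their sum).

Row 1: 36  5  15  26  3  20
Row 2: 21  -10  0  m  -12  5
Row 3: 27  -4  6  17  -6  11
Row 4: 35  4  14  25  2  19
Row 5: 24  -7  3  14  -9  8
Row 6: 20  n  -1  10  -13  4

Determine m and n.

m = 11, n = -11

The difference between any two rows is the same in every column — this is an addition table with the headers hidden.
Row 2 minus row 1 is 5 − 20 = -15, so its entry in column 4 is 26 + (-15) = 11.
Row 6 minus row 1 is 4 − 20 = -16, so its entry in column 2 is 5 + (-16) = -11.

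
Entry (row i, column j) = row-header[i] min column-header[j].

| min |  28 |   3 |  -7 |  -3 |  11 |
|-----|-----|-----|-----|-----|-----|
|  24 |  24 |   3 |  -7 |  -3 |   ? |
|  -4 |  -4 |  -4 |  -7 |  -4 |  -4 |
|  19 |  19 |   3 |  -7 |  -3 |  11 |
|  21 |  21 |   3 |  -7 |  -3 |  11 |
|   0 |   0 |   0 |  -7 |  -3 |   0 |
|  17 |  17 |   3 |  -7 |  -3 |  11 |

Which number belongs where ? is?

min(24, 11) = 11.

11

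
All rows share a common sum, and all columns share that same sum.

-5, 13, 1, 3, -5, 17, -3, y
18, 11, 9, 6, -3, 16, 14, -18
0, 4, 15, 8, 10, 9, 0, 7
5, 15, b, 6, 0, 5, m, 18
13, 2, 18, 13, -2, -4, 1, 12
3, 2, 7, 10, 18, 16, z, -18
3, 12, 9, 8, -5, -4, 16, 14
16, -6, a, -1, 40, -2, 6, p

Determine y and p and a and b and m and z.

y = 32, p = 6, a = -6, b = 0, m = 4, z = 15

Rows 2 and 3 both sum to 53, so that's the common total.
Row 1: -5 + 13 + 1 + 3 − 5 + 17 − 3 = 21, so its missing entry is 53 − 21 = 32.
Column 8: 32 − 18 + 7 + 18 + 12 − 18 + 14 = 47, so its missing entry is 53 − 47 = 6.
Row 6: 3 + 2 + 7 + 10 + 18 + 16 − 18 = 38, so its missing entry is 53 − 38 = 15.
Row 8: 16 − 6 − 1 + 40 − 2 + 6 + 6 = 59, so its missing entry is 53 − 59 = -6.
Column 7: -3 + 14 + 0 + 1 + 15 + 16 + 6 = 49, so its missing entry is 53 − 49 = 4.
Row 4: 5 + 15 + 6 + 0 + 5 + 4 + 18 = 53, so its missing entry is 53 − 53 = 0.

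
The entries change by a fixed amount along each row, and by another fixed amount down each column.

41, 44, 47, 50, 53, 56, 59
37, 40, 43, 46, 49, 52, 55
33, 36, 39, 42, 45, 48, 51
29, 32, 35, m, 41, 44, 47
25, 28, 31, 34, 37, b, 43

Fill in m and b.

m = 38, b = 40

Along each row the entries change by 3 per step; down each column they change by -4.
Row 4: from 29 at column 1, stepping by 3 to column 4 gives 38.
Row 5: from 25 at column 1, stepping by 3 to column 6 gives 40.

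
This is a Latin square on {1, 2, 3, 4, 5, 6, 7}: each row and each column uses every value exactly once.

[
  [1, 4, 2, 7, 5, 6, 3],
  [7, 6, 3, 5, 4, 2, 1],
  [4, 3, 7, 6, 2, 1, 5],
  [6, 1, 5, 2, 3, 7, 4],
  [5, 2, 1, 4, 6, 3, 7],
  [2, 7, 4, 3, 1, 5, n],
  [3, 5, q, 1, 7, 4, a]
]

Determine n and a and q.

n = 6, a = 2, q = 6

For row 7, column 3: column 3 already has {1, 2, 3, 4, 5, 7}; that leaves 6.
At (row 7, col 7): row 7 already has {1, 3, 4, 5, 6, 7}, so the value is 2.
For row 6, column 7: row 6 already has {1, 2, 3, 4, 5, 7}; that leaves 6.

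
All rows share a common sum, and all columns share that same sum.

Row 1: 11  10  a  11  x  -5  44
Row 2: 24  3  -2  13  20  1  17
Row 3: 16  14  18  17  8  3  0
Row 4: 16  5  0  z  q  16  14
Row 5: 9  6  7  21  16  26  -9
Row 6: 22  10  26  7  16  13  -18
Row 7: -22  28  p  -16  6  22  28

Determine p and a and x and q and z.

Rows 2 and 3 both sum to 76, so that's the common total.
Row 7 has -22 + 28 − 16 + 6 + 22 + 28 = 46; the blank must be 76 − 46 = 30.
Column 3 has -2 + 18 + 0 + 7 + 26 + 30 = 79; the blank must be 76 − 79 = -3.
Row 1 has 11 + 10 − 3 + 11 − 5 + 44 = 68; the blank must be 76 − 68 = 8.
Column 5 has 8 + 20 + 8 + 16 + 16 + 6 = 74; the blank must be 76 − 74 = 2.
Row 4 has 16 + 5 + 0 + 2 + 16 + 14 = 53; the blank must be 76 − 53 = 23.

p = 30, a = -3, x = 8, q = 2, z = 23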